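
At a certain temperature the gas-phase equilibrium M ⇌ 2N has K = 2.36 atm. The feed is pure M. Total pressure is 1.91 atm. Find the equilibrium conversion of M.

Let X = conversion of M (basis 1 mol M); extent of reaction ξ = X.
Mole table: n_M = 1 − X; n_N = 2X.
Summing: n_T = 1 + X.
Mole fractions y_i = n_i/n_T; K = p_N^2 / (p_M) with p_i = y_i·P.
Setting this equal to 2.36 atm and taking the physical root (0 < X < 1) gives X = 0.486.

X = 0.486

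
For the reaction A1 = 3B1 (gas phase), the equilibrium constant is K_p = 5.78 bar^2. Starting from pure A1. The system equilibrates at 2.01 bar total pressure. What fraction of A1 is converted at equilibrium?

X = 0.473

Let X = conversion of A1 (basis 1 mol A1); extent of reaction ξ = X.
Species balance: n_A1 = 1 − X; n_B1 = 3X.
Total moles n_T = 1 + 2X.
With p_i = (n_i/n_T)P, K_p = p_B1^3 / (p_A1).
This yields a degree-3 equation in X; solving on (0,1), X = 0.473.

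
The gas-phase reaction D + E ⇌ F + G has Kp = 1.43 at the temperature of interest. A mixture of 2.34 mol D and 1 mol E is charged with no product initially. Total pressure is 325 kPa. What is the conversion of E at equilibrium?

X = 0.751

Let X = conversion of E (basis 1 mol E); extent of reaction ξ = X.
Moles: n_D = 2.34 − X; n_E = 1 − X; n_F = X; n_G = X.
Since Δν = 0, n_T = 3.34 throughout.
Mole fractions y_i = n_i/n_T; Kp = p_F p_G / (p_D p_E) with p_i = y_i·P.
Equating to 1.43 and solving on 0 < X < 1: X = 0.751.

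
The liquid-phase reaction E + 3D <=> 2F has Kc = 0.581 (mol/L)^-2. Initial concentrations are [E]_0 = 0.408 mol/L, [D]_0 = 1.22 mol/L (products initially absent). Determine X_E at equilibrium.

X = 0.345

Let X = conversion of E; extent ξ = 0.408·X mol/L.
Concentrations: [E] = 0.408 − 0.408X; [D] = 1.22 − 1.22X; [F] = 0.816X.
Kc = [F]^2 / ([E] [D]^3).
Equating to 0.581 (mol/L)^-2: the physical root is X = 0.345.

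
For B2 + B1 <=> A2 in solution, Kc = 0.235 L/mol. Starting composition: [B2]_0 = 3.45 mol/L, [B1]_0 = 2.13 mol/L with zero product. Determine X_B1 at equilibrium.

Let X = conversion of B1; extent ξ = 2.13·X mol/L.
Concentrations: [B2] = 3.45 − 2.13X; [B1] = 2.13 − 2.13X; [A2] = 2.13X.
Kc = [A2] / ([B2] [B1]).
This equals 0.235 at X = 0.382 (the root in 0 < X < 1).

X = 0.382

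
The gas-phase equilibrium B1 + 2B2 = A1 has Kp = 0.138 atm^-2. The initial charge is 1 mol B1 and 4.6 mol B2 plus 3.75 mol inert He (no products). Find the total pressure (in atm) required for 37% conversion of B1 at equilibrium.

Basis: 1 mol B1 initially; let X = conversion of B1. Extent ξ = X.
Species balance: n_B1 = 1 − X; n_B2 = 4.6 − 2X; n_A1 = X; n_I = 3.75 (inert).
n_T = Σnᵢ = 9.35 − 2X.
Kp = p_A1 / (p_B1 p_B2^2) with p_i = (n_i/n_T)·P.
At X = 0.37: the mole-fraction product g(X) = Π y_i^ν_i = 2.922. Since Kp = g(X)·P^{-2}, P = (g/Kp)^(1/2) = (2.922/0.138)^(1/2) = 4.6 atm.

P = 4.6 atm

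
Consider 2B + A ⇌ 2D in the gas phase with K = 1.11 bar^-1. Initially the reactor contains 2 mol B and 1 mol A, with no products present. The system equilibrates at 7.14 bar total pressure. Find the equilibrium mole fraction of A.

Basis: 2 mol B initially; let X = conversion of B. Extent ξ = X.
Species balance: n_B = 2 − 2X; n_A = 1 − X; n_D = 2X.
Total moles n_T = 3 − X.
y_i = n_i/n_T, p_i = y_i·P. K = p_D^2 / (p_B^2 p_A).
Equating to 1.11 bar^-1 and solving on 0 < X < 1: X = 0.547.
Then n_A = 0.453, n_T = 2.45, so y_A = 0.185.

y_A = 0.185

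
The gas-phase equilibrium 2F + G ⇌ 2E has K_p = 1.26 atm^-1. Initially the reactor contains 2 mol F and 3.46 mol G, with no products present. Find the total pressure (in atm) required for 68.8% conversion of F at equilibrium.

P = 6.64 atm

Take 2 mol F as basis and let X be its fractional conversion, so ξ = X.
At extent ξ: n_F = 2 − 2X; n_G = 3.46 − X; n_E = 2X.
Total moles n_T = 5.46 − X.
K_p = p_E^2 / (p_F^2 p_G) with p_i = (n_i/n_T)·P.
At X = 0.688: the mole-fraction product g(X) = Π y_i^ν_i = 8.371. Since K_p = g(X)·P^{-1}, P = (g/K_p)^(1/1) = (8.371/1.26)^(1/1) = 6.64 atm.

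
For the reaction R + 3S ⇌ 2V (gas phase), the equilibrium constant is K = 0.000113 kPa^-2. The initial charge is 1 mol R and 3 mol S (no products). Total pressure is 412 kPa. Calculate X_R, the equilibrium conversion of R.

X = 0.613

Let X = conversion of R (basis 1 mol R); extent of reaction ξ = X.
Species balance: n_R = 1 − X; n_S = 3 − 3X; n_V = 2X.
n_T = Σnᵢ = 4 − 2X.
y_i = n_i/n_T, p_i = y_i·P. K = p_V^2 / (p_R p_S^3).
Setting this equal to 0.000113 kPa^-2 and taking the physical root (0 < X < 1) gives X = 0.613.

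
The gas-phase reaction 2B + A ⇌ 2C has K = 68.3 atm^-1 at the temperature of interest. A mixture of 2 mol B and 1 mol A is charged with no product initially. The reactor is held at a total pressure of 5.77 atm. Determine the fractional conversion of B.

X = 0.843

Let X = conversion of B (basis 2 mol B); extent of reaction ξ = X.
Moles: n_B = 2 − 2X; n_A = 1 − X; n_C = 2X.
n_T = Σnᵢ = 3 − X.
y_i = n_i/n_T, p_i = y_i·P. K = p_C^2 / (p_B^2 p_A).
This yields a degree-3 equation in X; solving on (0,1), X = 0.843.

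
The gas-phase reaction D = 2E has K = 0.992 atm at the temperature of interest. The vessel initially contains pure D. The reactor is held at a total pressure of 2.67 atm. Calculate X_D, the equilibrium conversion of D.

Let X = conversion of D (basis 1 mol D); extent of reaction ξ = X.
Mole table: n_D = 1 − X; n_E = 2X.
Summing: n_T = 1 + X.
Mole fractions y_i = n_i/n_T; K = p_E^2 / (p_D) with p_i = y_i·P.
Equating to 0.992 atm and solving on 0 < X < 1: X = 0.292.

X = 0.292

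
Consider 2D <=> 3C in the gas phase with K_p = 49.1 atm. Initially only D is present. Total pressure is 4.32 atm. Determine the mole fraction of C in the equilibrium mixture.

y_C = 0.791

Let X = conversion of D (basis 1 mol D); extent of reaction ξ = 0.5X.
Mole table: n_D = 1 − X; n_C = 1.5X.
Total moles n_T = 1 + 0.5X.
With p_i = (n_i/n_T)P, K_p = p_C^3 / (p_D^2).
This yields a degree-3 equation in X; solving on (0,1), X = 0.716.
Then n_C = 1.07, n_T = 1.36, so y_C = 0.791.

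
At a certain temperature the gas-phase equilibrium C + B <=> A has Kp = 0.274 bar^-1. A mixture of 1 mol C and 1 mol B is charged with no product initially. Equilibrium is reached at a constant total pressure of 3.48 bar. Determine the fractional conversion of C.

Basis: 1 mol C initially; let X = conversion of C. Extent ξ = X.
Moles: n_C = 1 − X; n_B = 1 − X; n_A = X.
n_T = Σnᵢ = 2 − X.
Mole fractions y_i = n_i/n_T; Kp = p_A / (p_C p_B) with p_i = y_i·P.
This yields a degree-2 equation in X; solving on (0,1), X = 0.285.

X = 0.285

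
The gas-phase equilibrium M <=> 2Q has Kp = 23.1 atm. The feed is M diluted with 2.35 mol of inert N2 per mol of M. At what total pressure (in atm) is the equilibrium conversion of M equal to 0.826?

Let X = conversion of M (basis 1 mol M); extent of reaction ξ = X.
At extent ξ: n_M = 1 − X; n_Q = 2X; n_I = 2.35 (inert).
Total moles n_T = 3.35 + X.
Kp = p_Q^2 / (p_M) with p_i = (n_i/n_T)·P.
At X = 0.826: the mole-fraction product g(X) = Π y_i^ν_i = 3.756. Since Kp = g(X)·P^{1}, P = (Kp/g)^(1/1) = (23.1/3.756)^(1/1) = 6.15 atm.

P = 6.15 atm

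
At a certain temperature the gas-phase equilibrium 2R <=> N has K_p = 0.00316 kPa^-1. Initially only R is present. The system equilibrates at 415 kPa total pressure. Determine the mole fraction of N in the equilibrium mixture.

y_N = 0.428

Let X = conversion of R (basis 1 mol R); extent of reaction ξ = 0.5X.
Mole table: n_R = 1 − X; n_N = 0.5X.
n_T = Σnᵢ = 1 − 0.5X.
y_i = n_i/n_T, p_i = y_i·P. K_p = p_N / (p_R^2).
Equating to 0.00316 kPa^-1 and solving on 0 < X < 1: X = 0.600.
Then n_N = 0.3, n_T = 0.7, so y_N = 0.428.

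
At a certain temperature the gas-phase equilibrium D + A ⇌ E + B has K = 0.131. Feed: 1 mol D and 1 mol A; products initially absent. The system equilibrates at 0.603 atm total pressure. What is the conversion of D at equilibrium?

Let X = conversion of D (basis 1 mol D); extent of reaction ξ = X.
Species balance: n_D = 1 − X; n_A = 1 − X; n_E = X; n_B = X.
Since Δν = 0, n_T = 2 throughout.
Mole fractions y_i = n_i/n_T; K = p_E p_B / (p_D p_A) with p_i = y_i·P.
Equating to 0.131 and solving on 0 < X < 1: X = 0.266.

X = 0.266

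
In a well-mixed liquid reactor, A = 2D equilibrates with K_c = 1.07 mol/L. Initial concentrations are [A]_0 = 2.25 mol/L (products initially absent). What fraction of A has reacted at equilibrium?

Let X = conversion of A; extent ξ = 2.25·X mol/L.
Concentrations: [A] = 2.25 − 2.25X; [D] = 4.5X.
K_c = [D]^2 / ([A]).
This equals 1.07 at X = 0.290 (the root in 0 < X < 1).

X = 0.290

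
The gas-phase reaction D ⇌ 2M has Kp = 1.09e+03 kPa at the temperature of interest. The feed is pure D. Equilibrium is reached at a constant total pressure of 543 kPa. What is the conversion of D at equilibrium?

Take 1 mol D as basis and let X be its fractional conversion, so ξ = X.
Mole table: n_D = 1 − X; n_M = 2X.
n_T = Σnᵢ = 1 + X.
y_i = n_i/n_T, p_i = y_i·P. Kp = p_M^2 / (p_D).
Equating to 1.09e+03 kPa and solving on 0 < X < 1: X = 0.578.

X = 0.578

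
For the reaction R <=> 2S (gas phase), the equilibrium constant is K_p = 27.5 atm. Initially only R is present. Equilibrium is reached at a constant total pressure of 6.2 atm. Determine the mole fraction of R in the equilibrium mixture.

Basis: 1 mol R initially; let X = conversion of R. Extent ξ = X.
At extent ξ: n_R = 1 − X; n_S = 2X.
n_T = Σnᵢ = 1 + X.
y_i = n_i/n_T, p_i = y_i·P. K_p = p_S^2 / (p_R).
Substituting and setting equal to 27.5 atm gives a polynomial in X; the root in (0,1) is X = 0.725.
Then n_R = 0.275, n_T = 1.73, so y_R = 0.159.

y_R = 0.159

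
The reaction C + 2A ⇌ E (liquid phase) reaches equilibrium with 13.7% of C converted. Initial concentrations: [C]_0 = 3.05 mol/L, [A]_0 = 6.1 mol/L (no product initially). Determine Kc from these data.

Kc = 0.00573 (mol/L)^-2

Let X = conversion of C.
Concentrations: [C] = 3.05 − 3.05X; [A] = 6.1 − 6.1X; [E] = 3.05X.
At X = 0.137: [C] = 2.63, [A] = 5.26, [E] = 0.418.
Kc = [E] / ([C] [A]^2) = 0.00573 (mol/L)^-2.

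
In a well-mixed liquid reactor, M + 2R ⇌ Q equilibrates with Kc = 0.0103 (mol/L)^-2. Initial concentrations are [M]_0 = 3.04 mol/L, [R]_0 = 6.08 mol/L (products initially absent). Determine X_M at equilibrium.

X = 0.197

Let X = conversion of M; extent ξ = 3.04·X mol/L.
Concentrations: [M] = 3.04 − 3.04X; [R] = 6.08 − 6.08X; [Q] = 3.04X.
Kc = [Q] / ([M] [R]^2).
This equals 0.0103 at X = 0.197 (the root in 0 < X < 1).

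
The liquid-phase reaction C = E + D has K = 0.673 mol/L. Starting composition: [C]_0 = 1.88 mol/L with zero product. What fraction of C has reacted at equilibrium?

Let X = conversion of C; extent ξ = 1.88·X mol/L.
Concentrations: [C] = 1.88 − 1.88X; [E] = 1.88X; [D] = 1.88X.
K = [E] [D] / ([C]).
Solving K = 0.673 for X ∈ (0,1): X = 0.446.

X = 0.446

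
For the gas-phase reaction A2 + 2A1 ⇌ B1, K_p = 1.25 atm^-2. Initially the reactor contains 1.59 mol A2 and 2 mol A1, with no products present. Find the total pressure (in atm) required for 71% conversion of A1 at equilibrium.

Let X = conversion of A1 (basis 2 mol A1); extent of reaction ξ = X.
At extent ξ: n_A2 = 1.59 − X; n_A1 = 2 − 2X; n_B1 = X.
n_T = Σnᵢ = 3.59 − 2X.
K_p = p_B1 / (p_A2 p_A1^2) with p_i = (n_i/n_T)·P.
At X = 0.71: the mole-fraction product g(X) = Π y_i^ν_i = 11.29. Since K_p = g(X)·P^{-2}, P = (g/K_p)^(1/2) = (11.29/1.25)^(1/2) = 3.01 atm.

P = 3.01 atm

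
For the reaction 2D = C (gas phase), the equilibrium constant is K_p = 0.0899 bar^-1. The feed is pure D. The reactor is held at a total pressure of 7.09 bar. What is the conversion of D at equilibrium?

X = 0.469

Take 1 mol D as basis and let X be its fractional conversion, so ξ = 0.5X.
At extent ξ: n_D = 1 − X; n_C = 0.5X.
Total moles n_T = 1 − 0.5X.
With p_i = (n_i/n_T)P, K_p = p_C / (p_D^2).
Substituting and setting equal to 0.0899 bar^-1 gives a polynomial in X; the root in (0,1) is X = 0.469.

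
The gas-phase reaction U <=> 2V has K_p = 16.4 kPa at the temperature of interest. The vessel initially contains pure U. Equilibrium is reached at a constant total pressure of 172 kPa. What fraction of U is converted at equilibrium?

Take 1 mol U as basis and let X be its fractional conversion, so ξ = X.
Mole table: n_U = 1 − X; n_V = 2X.
n_T = Σnᵢ = 1 + X.
With p_i = (n_i/n_T)P, K_p = p_V^2 / (p_U).
This yields a degree-2 equation in X; solving on (0,1), X = 0.153.

X = 0.153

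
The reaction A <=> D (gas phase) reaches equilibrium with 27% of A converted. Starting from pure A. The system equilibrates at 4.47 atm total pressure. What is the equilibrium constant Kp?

Take 1 mol A as basis and let X be its fractional conversion, so ξ = X.
Moles: n_A = 1 − X; n_D = X.
Total moles n_T = 1 (Δν = 0, constant).
At X = 0.27: n_A = 0.73, n_D = 0.27, n_T = 1.
p_i = (n_i/n_T)·P. Kp = p_D / (p_A) = 0.37.

Kp = 0.37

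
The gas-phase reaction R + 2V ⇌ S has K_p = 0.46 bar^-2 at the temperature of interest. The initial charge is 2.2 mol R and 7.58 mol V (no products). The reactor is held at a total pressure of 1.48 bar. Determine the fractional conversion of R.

Basis: 2.2 mol R initially; let X = conversion of R. Extent ξ = 2.2X.
Species balance: n_R = 2.2 − 2.2X; n_V = 7.58 − 4.4X; n_S = 2.2X.
Summing: n_T = 9.78 − 4.4X.
Mole fractions y_i = n_i/n_T; K_p = p_S / (p_R p_V^2) with p_i = y_i·P.
This yields a degree-3 equation in X; solving on (0,1), X = 0.351.

X = 0.351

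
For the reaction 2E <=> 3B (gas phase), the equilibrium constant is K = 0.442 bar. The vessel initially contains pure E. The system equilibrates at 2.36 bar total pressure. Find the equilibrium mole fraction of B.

Basis: 1 mol E initially; let X = conversion of E. Extent ξ = 0.5X.
At extent ξ: n_E = 1 − X; n_B = 1.5X.
n_T = Σnᵢ = 1 + 0.5X.
Mole fractions y_i = n_i/n_T; K = p_B^3 / (p_E^2) with p_i = y_i·P.
Substituting and setting equal to 0.442 bar gives a polynomial in X; the root in (0,1) is X = 0.312.
Then n_B = 0.468, n_T = 1.16, so y_B = 0.405.

y_B = 0.405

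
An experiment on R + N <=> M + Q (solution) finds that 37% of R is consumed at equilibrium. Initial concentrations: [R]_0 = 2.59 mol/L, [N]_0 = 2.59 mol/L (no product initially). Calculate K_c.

K_c = 0.345

Let X = conversion of R.
Concentrations: [R] = 2.59 − 2.59X; [N] = 2.59 − 2.59X; [M] = 2.59X; [Q] = 2.59X.
At X = 0.37: [R] = 1.63, [N] = 1.63, [M] = 0.958, [Q] = 0.958.
K_c = [M] [Q] / ([R] [N]) = 0.345.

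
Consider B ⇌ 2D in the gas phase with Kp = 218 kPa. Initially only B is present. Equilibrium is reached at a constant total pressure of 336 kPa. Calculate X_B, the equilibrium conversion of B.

X = 0.374

Basis: 1 mol B initially; let X = conversion of B. Extent ξ = X.
Mole table: n_B = 1 − X; n_D = 2X.
Summing: n_T = 1 + X.
y_i = n_i/n_T, p_i = y_i·P. Kp = p_D^2 / (p_B).
Setting this equal to 218 kPa and taking the physical root (0 < X < 1) gives X = 0.374.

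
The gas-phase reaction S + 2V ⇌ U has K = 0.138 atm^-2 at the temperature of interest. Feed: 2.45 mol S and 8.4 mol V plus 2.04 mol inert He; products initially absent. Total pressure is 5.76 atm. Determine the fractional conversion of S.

Let X = conversion of S (basis 2.45 mol S); extent of reaction ξ = 2.45X.
At extent ξ: n_S = 2.45 − 2.45X; n_V = 8.4 − 4.9X; n_U = 2.45X; n_I = 2.04 (inert).
Summing: n_T = 12.9 − 4.9X.
With p_i = (n_i/n_T)P, K = p_U / (p_S p_V^2).
Equating to 0.138 atm^-2 and solving on 0 < X < 1: X = 0.583.

X = 0.583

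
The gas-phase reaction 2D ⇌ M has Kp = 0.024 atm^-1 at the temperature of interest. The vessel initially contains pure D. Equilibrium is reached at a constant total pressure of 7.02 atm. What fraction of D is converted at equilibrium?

X = 0.227

Basis: 1 mol D initially; let X = conversion of D. Extent ξ = 0.5X.
Species balance: n_D = 1 − X; n_M = 0.5X.
Summing: n_T = 1 − 0.5X.
Mole fractions y_i = n_i/n_T; Kp = p_M / (p_D^2) with p_i = y_i·P.
Equating to 0.024 atm^-1 and solving on 0 < X < 1: X = 0.227.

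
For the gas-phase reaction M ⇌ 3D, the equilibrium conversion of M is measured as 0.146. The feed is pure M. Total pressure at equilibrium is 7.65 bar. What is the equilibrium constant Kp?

Take 1 mol M as basis and let X be its fractional conversion, so ξ = X.
Species balance: n_M = 1 − X; n_D = 3X.
n_T = Σnᵢ = 1 + 2X.
At X = 0.146: n_M = 0.854, n_D = 0.438, n_T = 1.29.
p_i = (n_i/n_T)·P. Kp = p_D^3 / (p_M) = 3.45 bar^2.

Kp = 3.45 bar^2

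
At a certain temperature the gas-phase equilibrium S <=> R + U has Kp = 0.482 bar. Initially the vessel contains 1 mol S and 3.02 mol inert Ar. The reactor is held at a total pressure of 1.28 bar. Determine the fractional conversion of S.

Take 1 mol S as basis and let X be its fractional conversion, so ξ = X.
Species balance: n_S = 1 − X; n_R = X; n_U = X; n_I = 3.02 (inert).
Total moles n_T = 4.02 + X.
y_i = n_i/n_T, p_i = y_i·P. Kp = p_R p_U / (p_S).
Equating to 0.482 bar and solving on 0 < X < 1: X = 0.714.

X = 0.714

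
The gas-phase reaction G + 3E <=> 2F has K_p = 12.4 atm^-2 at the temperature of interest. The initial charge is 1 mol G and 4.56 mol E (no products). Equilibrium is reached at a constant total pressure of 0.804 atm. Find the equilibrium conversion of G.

Basis: 1 mol G initially; let X = conversion of G. Extent ξ = X.
Mole table: n_G = 1 − X; n_E = 4.56 − 3X; n_F = 2X.
n_T = Σnᵢ = 5.56 − 2X.
y_i = n_i/n_T, p_i = y_i·P. K_p = p_F^2 / (p_G p_E^3).
Equating to 12.4 atm^-2 and solving on 0 < X < 1: X = 0.706.

X = 0.706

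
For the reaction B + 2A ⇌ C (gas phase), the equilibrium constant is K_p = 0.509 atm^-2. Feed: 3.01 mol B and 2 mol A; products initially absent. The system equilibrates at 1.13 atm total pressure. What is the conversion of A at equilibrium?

Take 2 mol A as basis and let X be its fractional conversion, so ξ = X.
Species balance: n_B = 3.01 − X; n_A = 2 − 2X; n_C = X.
Summing: n_T = 5.01 − 2X.
y_i = n_i/n_T, p_i = y_i·P. K_p = p_C / (p_B p_A^2).
This yields a degree-3 equation in X; solving on (0,1), X = 0.214.

X = 0.214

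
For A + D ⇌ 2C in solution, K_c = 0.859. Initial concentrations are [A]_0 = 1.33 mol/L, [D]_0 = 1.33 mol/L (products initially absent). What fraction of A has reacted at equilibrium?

X = 0.317

Let X = conversion of A; extent ξ = 1.33·X mol/L.
Concentrations: [A] = 1.33 − 1.33X; [D] = 1.33 − 1.33X; [C] = 2.66X.
K_c = [C]^2 / ([A] [D]).
Solving K_c = 0.859 for X ∈ (0,1): X = 0.317.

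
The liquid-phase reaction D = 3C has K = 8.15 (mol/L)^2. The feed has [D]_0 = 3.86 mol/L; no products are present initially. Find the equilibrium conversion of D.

Let X = conversion of D; extent ξ = 3.86·X mol/L.
Concentrations: [D] = 3.86 − 3.86X; [C] = 11.6X.
K = [C]^3 / ([D]).
Equating to 8.15 (mol/L)^2: the physical root is X = 0.248.

X = 0.248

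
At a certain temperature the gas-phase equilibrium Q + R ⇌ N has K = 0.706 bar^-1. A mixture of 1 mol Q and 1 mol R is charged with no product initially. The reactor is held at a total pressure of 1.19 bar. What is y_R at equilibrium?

y_R = 0.424

Take 1 mol Q as basis and let X be its fractional conversion, so ξ = X.
At extent ξ: n_Q = 1 − X; n_R = 1 − X; n_N = X.
Summing: n_T = 2 − X.
y_i = n_i/n_T, p_i = y_i·P. K = p_N / (p_Q p_R).
Setting this equal to 0.706 bar^-1 and taking the physical root (0 < X < 1) gives X = 0.263.
Then n_R = 0.737, n_T = 1.74, so y_R = 0.424.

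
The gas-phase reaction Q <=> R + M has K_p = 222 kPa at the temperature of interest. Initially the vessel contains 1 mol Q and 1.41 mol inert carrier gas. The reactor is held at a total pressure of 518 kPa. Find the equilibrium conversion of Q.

X = 0.665

Basis: 1 mol Q initially; let X = conversion of Q. Extent ξ = X.
Species balance: n_Q = 1 − X; n_R = X; n_M = X; n_I = 1.41 (inert).
Total moles n_T = 2.41 + X.
Mole fractions y_i = n_i/n_T; K_p = p_R p_M / (p_Q) with p_i = y_i·P.
Substituting and setting equal to 222 kPa gives a polynomial in X; the root in (0,1) is X = 0.665.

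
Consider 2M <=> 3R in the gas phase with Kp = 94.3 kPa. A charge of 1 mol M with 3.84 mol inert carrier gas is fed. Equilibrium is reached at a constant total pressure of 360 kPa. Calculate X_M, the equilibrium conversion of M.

Take 1 mol M as basis and let X be its fractional conversion, so ξ = 0.5X.
At extent ξ: n_M = 1 − X; n_R = 1.5X; n_I = 3.84 (inert).
Total moles n_T = 4.84 + 0.5X.
With p_i = (n_i/n_T)P, Kp = p_R^3 / (p_M^2).
Equating to 94.3 kPa and solving on 0 < X < 1: X = 0.476.

X = 0.476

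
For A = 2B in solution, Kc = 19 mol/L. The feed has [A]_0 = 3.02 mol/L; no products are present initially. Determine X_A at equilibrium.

Let X = conversion of A; extent ξ = 3.02·X mol/L.
Concentrations: [A] = 3.02 − 3.02X; [B] = 6.04X.
Kc = [B]^2 / ([A]).
Setting equal to 19 and solving for X on (0,1) gives X = 0.694.

X = 0.694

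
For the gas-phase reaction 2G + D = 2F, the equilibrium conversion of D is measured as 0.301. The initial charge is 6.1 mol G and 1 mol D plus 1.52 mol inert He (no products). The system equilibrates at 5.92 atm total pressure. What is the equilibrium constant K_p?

K_p = 0.0241 atm^-1

Take 1 mol D as basis and let X be its fractional conversion, so ξ = X.
Species balance: n_G = 6.1 − 2X; n_D = 1 − X; n_F = 2X; n_I = 1.52 (inert).
Total moles n_T = 8.62 − X.
At X = 0.301: n_G = 5.5, n_D = 0.699, n_F = 0.602, n_T = 8.32.
p_i = (n_i/n_T)·P. K_p = p_F^2 / (p_G^2 p_D) = 0.0241 atm^-1.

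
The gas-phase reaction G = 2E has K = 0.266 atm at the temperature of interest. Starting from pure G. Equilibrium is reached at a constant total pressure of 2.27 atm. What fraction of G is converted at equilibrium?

Basis: 1 mol G initially; let X = conversion of G. Extent ξ = X.
Mole table: n_G = 1 − X; n_E = 2X.
n_T = Σnᵢ = 1 + X.
y_i = n_i/n_T, p_i = y_i·P. K = p_E^2 / (p_G).
Substituting and setting equal to 0.266 atm gives a polynomial in X; the root in (0,1) is X = 0.169.

X = 0.169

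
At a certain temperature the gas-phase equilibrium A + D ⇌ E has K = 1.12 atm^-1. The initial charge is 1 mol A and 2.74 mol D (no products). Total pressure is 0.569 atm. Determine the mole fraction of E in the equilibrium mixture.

Let X = conversion of A (basis 1 mol A); extent of reaction ξ = X.
Species balance: n_A = 1 − X; n_D = 2.74 − X; n_E = X.
n_T = Σnᵢ = 3.74 − X.
y_i = n_i/n_T, p_i = y_i·P. K = p_E / (p_A p_D).
Equating to 1.12 atm^-1 and solving on 0 < X < 1: X = 0.311.
Then n_E = 0.311, n_T = 3.43, so y_E = 0.091.

y_E = 0.091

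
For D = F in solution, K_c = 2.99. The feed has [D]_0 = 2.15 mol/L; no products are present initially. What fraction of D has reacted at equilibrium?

Let X = conversion of D; extent ξ = 2.15·X mol/L.
Concentrations: [D] = 2.15 − 2.15X; [F] = 2.15X.
K_c = [F] / ([D]).
Setting equal to 2.99 and solving for X on (0,1) gives X = 0.749.

X = 0.749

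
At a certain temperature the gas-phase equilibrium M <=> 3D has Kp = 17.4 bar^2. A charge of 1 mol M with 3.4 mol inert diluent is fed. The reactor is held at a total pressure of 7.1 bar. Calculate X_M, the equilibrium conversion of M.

X = 0.556

Basis: 1 mol M initially; let X = conversion of M. Extent ξ = X.
Species balance: n_M = 1 − X; n_D = 3X; n_I = 3.4 (inert).
Summing: n_T = 4.4 + 2X.
With p_i = (n_i/n_T)P, Kp = p_D^3 / (p_M).
Setting this equal to 17.4 bar^2 and taking the physical root (0 < X < 1) gives X = 0.556.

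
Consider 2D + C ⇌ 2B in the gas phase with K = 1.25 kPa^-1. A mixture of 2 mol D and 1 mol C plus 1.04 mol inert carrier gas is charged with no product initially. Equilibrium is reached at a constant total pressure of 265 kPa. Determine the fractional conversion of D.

X = 0.814

Let X = conversion of D (basis 2 mol D); extent of reaction ξ = X.
At extent ξ: n_D = 2 − 2X; n_C = 1 − X; n_B = 2X; n_I = 1.04 (inert).
Summing: n_T = 4.04 − X.
With p_i = (n_i/n_T)P, K = p_B^2 / (p_D^2 p_C).
Equating to 1.25 kPa^-1 and solving on 0 < X < 1: X = 0.814.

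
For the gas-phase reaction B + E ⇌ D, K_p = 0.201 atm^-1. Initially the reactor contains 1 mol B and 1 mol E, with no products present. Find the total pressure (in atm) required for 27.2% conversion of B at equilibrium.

P = 4.41 atm

Take 1 mol B as basis and let X be its fractional conversion, so ξ = X.
Moles: n_B = 1 − X; n_E = 1 − X; n_D = X.
Summing: n_T = 2 − X.
K_p = p_D / (p_B p_E) with p_i = (n_i/n_T)·P.
At X = 0.272: the mole-fraction product g(X) = Π y_i^ν_i = 0.8868. Since K_p = g(X)·P^{-1}, P = (g/K_p)^(1/1) = (0.8868/0.201)^(1/1) = 4.41 atm.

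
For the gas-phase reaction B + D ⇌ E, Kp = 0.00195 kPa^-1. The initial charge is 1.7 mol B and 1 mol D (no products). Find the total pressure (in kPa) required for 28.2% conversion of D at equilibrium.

Take 1 mol D as basis and let X be its fractional conversion, so ξ = X.
Mole table: n_B = 1.7 − X; n_D = 1 − X; n_E = X.
Summing: n_T = 2.7 − X.
Kp = p_E / (p_B p_D) with p_i = (n_i/n_T)·P.
At X = 0.282: the mole-fraction product g(X) = Π y_i^ν_i = 0.6697. Since Kp = g(X)·P^{-1}, P = (g/Kp)^(1/1) = (0.6697/0.00195)^(1/1) = 343 kPa.

P = 343 kPa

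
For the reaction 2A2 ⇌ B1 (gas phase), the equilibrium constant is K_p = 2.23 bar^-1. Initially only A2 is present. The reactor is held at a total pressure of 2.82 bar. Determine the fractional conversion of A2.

Take 1 mol A2 as basis and let X be its fractional conversion, so ξ = 0.5X.
Moles: n_A2 = 1 − X; n_B1 = 0.5X.
n_T = Σnᵢ = 1 − 0.5X.
Mole fractions y_i = n_i/n_T; K_p = p_B1 / (p_A2^2) with p_i = y_i·P.
Setting this equal to 2.23 bar^-1 and taking the physical root (0 < X < 1) gives X = 0.804.

X = 0.804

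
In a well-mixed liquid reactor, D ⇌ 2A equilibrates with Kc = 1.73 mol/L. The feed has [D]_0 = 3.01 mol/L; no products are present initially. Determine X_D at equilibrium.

X = 0.314

Let X = conversion of D; extent ξ = 3.01·X mol/L.
Concentrations: [D] = 3.01 − 3.01X; [A] = 6.02X.
Kc = [A]^2 / ([D]).
Setting equal to 1.73 and solving for X on (0,1) gives X = 0.314.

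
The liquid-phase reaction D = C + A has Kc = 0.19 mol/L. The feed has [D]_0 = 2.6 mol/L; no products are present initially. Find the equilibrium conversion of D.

Let X = conversion of D; extent ξ = 2.6·X mol/L.
Concentrations: [D] = 2.6 − 2.6X; [C] = 2.6X; [A] = 2.6X.
Kc = [C] [A] / ([D]).
This equals 0.19 at X = 0.236 (the root in 0 < X < 1).

X = 0.236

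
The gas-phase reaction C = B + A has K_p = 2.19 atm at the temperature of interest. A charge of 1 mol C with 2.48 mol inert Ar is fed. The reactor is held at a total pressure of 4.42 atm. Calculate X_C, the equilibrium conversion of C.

Basis: 1 mol C initially; let X = conversion of C. Extent ξ = X.
At extent ξ: n_C = 1 − X; n_B = X; n_A = X; n_I = 2.48 (inert).
Total moles n_T = 3.48 + X.
With p_i = (n_i/n_T)P, K_p = p_B p_A / (p_C).
Substituting and setting equal to 2.19 atm gives a polynomial in X; the root in (0,1) is X = 0.739.

X = 0.739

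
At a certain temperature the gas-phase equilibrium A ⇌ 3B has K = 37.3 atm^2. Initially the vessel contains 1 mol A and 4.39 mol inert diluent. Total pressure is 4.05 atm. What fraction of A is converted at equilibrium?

Take 1 mol A as basis and let X be its fractional conversion, so ξ = X.
Moles: n_A = 1 − X; n_B = 3X; n_I = 4.39 (inert).
Total moles n_T = 5.39 + 2X.
y_i = n_i/n_T, p_i = y_i·P. K = p_B^3 / (p_A).
Setting this equal to 37.3 atm^2 and taking the physical root (0 < X < 1) gives X = 0.853.

X = 0.853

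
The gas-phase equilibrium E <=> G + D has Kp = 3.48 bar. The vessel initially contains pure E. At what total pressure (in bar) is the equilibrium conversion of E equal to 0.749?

P = 2.72 bar

Basis: 1 mol E initially; let X = conversion of E. Extent ξ = X.
Moles: n_E = 1 − X; n_G = X; n_D = X.
n_T = Σnᵢ = 1 + X.
Kp = p_G p_D / (p_E) with p_i = (n_i/n_T)·P.
At X = 0.749: the mole-fraction product g(X) = Π y_i^ν_i = 1.278. Since Kp = g(X)·P^{1}, P = (Kp/g)^(1/1) = (3.48/1.278)^(1/1) = 2.72 bar.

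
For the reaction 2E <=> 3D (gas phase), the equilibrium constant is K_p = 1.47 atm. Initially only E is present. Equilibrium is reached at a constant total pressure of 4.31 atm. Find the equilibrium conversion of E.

X = 0.364

Basis: 1 mol E initially; let X = conversion of E. Extent ξ = 0.5X.
Mole table: n_E = 1 − X; n_D = 1.5X.
Total moles n_T = 1 + 0.5X.
With p_i = (n_i/n_T)P, K_p = p_D^3 / (p_E^2).
Substituting and setting equal to 1.47 atm gives a polynomial in X; the root in (0,1) is X = 0.364.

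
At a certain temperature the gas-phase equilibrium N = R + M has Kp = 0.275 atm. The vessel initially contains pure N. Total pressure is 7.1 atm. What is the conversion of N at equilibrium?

X = 0.193

Let X = conversion of N (basis 1 mol N); extent of reaction ξ = X.
At extent ξ: n_N = 1 − X; n_R = X; n_M = X.
Total moles n_T = 1 + X.
Mole fractions y_i = n_i/n_T; Kp = p_R p_M / (p_N) with p_i = y_i·P.
Substituting and setting equal to 0.275 atm gives a polynomial in X; the root in (0,1) is X = 0.193.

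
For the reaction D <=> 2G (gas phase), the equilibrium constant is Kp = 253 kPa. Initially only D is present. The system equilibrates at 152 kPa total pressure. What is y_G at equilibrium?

y_G = 0.703

Basis: 1 mol D initially; let X = conversion of D. Extent ξ = X.
At extent ξ: n_D = 1 − X; n_G = 2X.
n_T = Σnᵢ = 1 + X.
Mole fractions y_i = n_i/n_T; Kp = p_G^2 / (p_D) with p_i = y_i·P.
Substituting and setting equal to 253 kPa gives a polynomial in X; the root in (0,1) is X = 0.542.
Then n_G = 1.08, n_T = 1.54, so y_G = 0.703.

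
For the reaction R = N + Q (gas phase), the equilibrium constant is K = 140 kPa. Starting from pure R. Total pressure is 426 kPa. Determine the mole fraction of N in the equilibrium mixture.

y_N = 0.332

Take 1 mol R as basis and let X be its fractional conversion, so ξ = X.
Moles: n_R = 1 − X; n_N = X; n_Q = X.
Total moles n_T = 1 + X.
y_i = n_i/n_T, p_i = y_i·P. K = p_N p_Q / (p_R).
Setting this equal to 140 kPa and taking the physical root (0 < X < 1) gives X = 0.497.
Then n_N = 0.497, n_T = 1.5, so y_N = 0.332.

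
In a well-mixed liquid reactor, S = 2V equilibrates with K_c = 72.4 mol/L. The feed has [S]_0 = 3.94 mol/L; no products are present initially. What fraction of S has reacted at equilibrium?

X = 0.845

Let X = conversion of S; extent ξ = 3.94·X mol/L.
Concentrations: [S] = 3.94 − 3.94X; [V] = 7.88X.
K_c = [V]^2 / ([S]).
Equating to 72.4 mol/L: the physical root is X = 0.845.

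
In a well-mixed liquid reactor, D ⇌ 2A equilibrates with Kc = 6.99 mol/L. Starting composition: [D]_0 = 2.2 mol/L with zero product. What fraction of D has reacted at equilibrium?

X = 0.579

Let X = conversion of D; extent ξ = 2.2·X mol/L.
Concentrations: [D] = 2.2 − 2.2X; [A] = 4.4X.
Kc = [A]^2 / ([D]).
Setting equal to 6.99 and solving for X on (0,1) gives X = 0.579.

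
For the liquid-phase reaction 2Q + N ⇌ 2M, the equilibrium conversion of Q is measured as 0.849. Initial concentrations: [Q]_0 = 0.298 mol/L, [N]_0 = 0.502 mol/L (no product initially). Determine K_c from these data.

Let X = conversion of Q.
Concentrations: [Q] = 0.298 − 0.298X; [N] = 0.502 − 0.149X; [M] = 0.298X.
At X = 0.849: [Q] = 0.045, [N] = 0.375, [M] = 0.253.
K_c = [M]^2 / ([Q]^2 [N]) = 84.2 L/mol.

K_c = 84.2 L/mol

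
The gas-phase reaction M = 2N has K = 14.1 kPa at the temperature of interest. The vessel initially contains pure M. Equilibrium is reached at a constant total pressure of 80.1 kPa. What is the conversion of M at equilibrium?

X = 0.205

Basis: 1 mol M initially; let X = conversion of M. Extent ξ = X.
At extent ξ: n_M = 1 − X; n_N = 2X.
Summing: n_T = 1 + X.
With p_i = (n_i/n_T)P, K = p_N^2 / (p_M).
Equating to 14.1 kPa and solving on 0 < X < 1: X = 0.205.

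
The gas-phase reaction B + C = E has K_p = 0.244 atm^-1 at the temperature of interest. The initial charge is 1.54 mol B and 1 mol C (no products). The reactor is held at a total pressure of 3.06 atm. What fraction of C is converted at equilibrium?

X = 0.293

Take 1 mol C as basis and let X be its fractional conversion, so ξ = X.
At extent ξ: n_B = 1.54 − X; n_C = 1 − X; n_E = X.
Summing: n_T = 2.54 − X.
Mole fractions y_i = n_i/n_T; K_p = p_E / (p_B p_C) with p_i = y_i·P.
This yields a degree-2 equation in X; solving on (0,1), X = 0.293.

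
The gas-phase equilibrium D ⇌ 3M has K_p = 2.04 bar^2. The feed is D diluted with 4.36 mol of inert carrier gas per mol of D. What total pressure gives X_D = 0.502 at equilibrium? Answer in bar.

P = 3.47 bar

Basis: 1 mol D initially; let X = conversion of D. Extent ξ = X.
Moles: n_D = 1 − X; n_M = 3X; n_I = 4.36 (inert).
Summing: n_T = 5.36 + 2X.
K_p = p_M^3 / (p_D) with p_i = (n_i/n_T)·P.
At X = 0.502: the mole-fraction product g(X) = Π y_i^ν_i = 0.1694. Since K_p = g(X)·P^{2}, P = (K_p/g)^(1/2) = (2.04/0.1694)^(1/2) = 3.47 bar.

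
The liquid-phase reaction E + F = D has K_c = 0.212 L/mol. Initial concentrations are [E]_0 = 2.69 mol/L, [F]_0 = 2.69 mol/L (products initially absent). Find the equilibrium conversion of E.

Let X = conversion of E; extent ξ = 2.69·X mol/L.
Concentrations: [E] = 2.69 − 2.69X; [F] = 2.69 − 2.69X; [D] = 2.69X.
K_c = [D] / ([E] [F]).
Equating to 0.212 L/mol: the physical root is X = 0.289.

X = 0.289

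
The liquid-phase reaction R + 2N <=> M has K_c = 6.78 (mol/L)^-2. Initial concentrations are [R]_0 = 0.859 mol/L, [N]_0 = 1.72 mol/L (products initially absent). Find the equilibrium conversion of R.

X = 0.677

Let X = conversion of R; extent ξ = 0.859·X mol/L.
Concentrations: [R] = 0.859 − 0.859X; [N] = 1.72 − 1.72X; [M] = 0.859X.
K_c = [M] / ([R] [N]^2).
This equals 6.78 at X = 0.677 (the root in 0 < X < 1).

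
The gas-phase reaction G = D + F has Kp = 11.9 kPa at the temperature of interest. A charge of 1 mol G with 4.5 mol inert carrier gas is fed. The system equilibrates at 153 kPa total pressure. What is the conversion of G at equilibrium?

Basis: 1 mol G initially; let X = conversion of G. Extent ξ = X.
At extent ξ: n_G = 1 − X; n_D = X; n_F = X; n_I = 4.5 (inert).
n_T = Σnᵢ = 5.5 + X.
With p_i = (n_i/n_T)P, Kp = p_D p_F / (p_G).
Equating to 11.9 kPa and solving on 0 < X < 1: X = 0.488.

X = 0.488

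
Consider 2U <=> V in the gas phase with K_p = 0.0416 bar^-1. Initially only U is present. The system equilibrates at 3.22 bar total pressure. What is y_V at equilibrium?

y_V = 0.107

Take 1 mol U as basis and let X be its fractional conversion, so ξ = 0.5X.
At extent ξ: n_U = 1 − X; n_V = 0.5X.
Total moles n_T = 1 − 0.5X.
Mole fractions y_i = n_i/n_T; K_p = p_V / (p_U^2) with p_i = y_i·P.
Setting this equal to 0.0416 bar^-1 and taking the physical root (0 < X < 1) gives X = 0.193.
Then n_V = 0.0965, n_T = 0.903, so y_V = 0.107.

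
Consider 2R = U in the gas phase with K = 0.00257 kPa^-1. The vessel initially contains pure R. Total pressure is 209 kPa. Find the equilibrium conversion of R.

Let X = conversion of R (basis 1 mol R); extent of reaction ξ = 0.5X.
Species balance: n_R = 1 − X; n_U = 0.5X.
Total moles n_T = 1 − 0.5X.
With p_i = (n_i/n_T)P, K = p_U / (p_R^2).
This yields a degree-2 equation in X; solving on (0,1), X = 0.436.

X = 0.436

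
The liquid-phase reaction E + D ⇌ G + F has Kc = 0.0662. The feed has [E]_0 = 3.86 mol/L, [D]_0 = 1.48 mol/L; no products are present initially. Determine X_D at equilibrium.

Let X = conversion of D; extent ξ = 1.48·X mol/L.
Concentrations: [E] = 3.86 − 1.48X; [D] = 1.48 − 1.48X; [G] = 1.48X; [F] = 1.48X.
Kc = [G] [F] / ([E] [D]).
Equating to 0.0662: the physical root is X = 0.321.

X = 0.321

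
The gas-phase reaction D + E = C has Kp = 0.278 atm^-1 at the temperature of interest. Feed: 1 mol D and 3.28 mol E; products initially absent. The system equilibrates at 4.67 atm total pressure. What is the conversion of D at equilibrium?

X = 0.489

Basis: 1 mol D initially; let X = conversion of D. Extent ξ = X.
At extent ξ: n_D = 1 − X; n_E = 3.28 − X; n_C = X.
Total moles n_T = 4.28 − X.
y_i = n_i/n_T, p_i = y_i·P. Kp = p_C / (p_D p_E).
Substituting and setting equal to 0.278 atm^-1 gives a polynomial in X; the root in (0,1) is X = 0.489.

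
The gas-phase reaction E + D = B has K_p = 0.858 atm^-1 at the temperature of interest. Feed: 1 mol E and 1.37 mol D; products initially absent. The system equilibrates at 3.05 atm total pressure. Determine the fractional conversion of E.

Take 1 mol E as basis and let X be its fractional conversion, so ξ = X.
Mole table: n_E = 1 − X; n_D = 1.37 − X; n_B = X.
Total moles n_T = 2.37 − X.
y_i = n_i/n_T, p_i = y_i·P. K_p = p_B / (p_E p_D).
Equating to 0.858 atm^-1 and solving on 0 < X < 1: X = 0.542.

X = 0.542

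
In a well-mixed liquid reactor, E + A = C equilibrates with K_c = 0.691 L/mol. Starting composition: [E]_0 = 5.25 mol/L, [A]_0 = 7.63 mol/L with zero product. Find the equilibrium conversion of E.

X = 0.725

Let X = conversion of E; extent ξ = 5.25·X mol/L.
Concentrations: [E] = 5.25 − 5.25X; [A] = 7.63 − 5.25X; [C] = 5.25X.
K_c = [C] / ([E] [A]).
Setting equal to 0.691 and solving for X on (0,1) gives X = 0.725.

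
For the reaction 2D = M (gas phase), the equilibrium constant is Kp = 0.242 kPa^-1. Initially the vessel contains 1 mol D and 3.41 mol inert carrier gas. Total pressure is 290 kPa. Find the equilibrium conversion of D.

X = 0.845

Take 1 mol D as basis and let X be its fractional conversion, so ξ = 0.5X.
Mole table: n_D = 1 − X; n_M = 0.5X; n_I = 3.41 (inert).
n_T = Σnᵢ = 4.41 − 0.5X.
Mole fractions y_i = n_i/n_T; Kp = p_M / (p_D^2) with p_i = y_i·P.
Setting this equal to 0.242 kPa^-1 and taking the physical root (0 < X < 1) gives X = 0.845.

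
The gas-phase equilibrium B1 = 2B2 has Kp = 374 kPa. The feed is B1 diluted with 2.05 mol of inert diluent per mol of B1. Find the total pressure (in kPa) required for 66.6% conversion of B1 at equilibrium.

Let X = conversion of B1 (basis 1 mol B1); extent of reaction ξ = X.
Moles: n_B1 = 1 − X; n_B2 = 2X; n_I = 2.05 (inert).
n_T = Σnᵢ = 3.05 + X.
Kp = p_B2^2 / (p_B1) with p_i = (n_i/n_T)·P.
At X = 0.666: the mole-fraction product g(X) = Π y_i^ν_i = 1.43. Since Kp = g(X)·P^{1}, P = (Kp/g)^(1/1) = (374/1.43)^(1/1) = 262 kPa.

P = 262 kPa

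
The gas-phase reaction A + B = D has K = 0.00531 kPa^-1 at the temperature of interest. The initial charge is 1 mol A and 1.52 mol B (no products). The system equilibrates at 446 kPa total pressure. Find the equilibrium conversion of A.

Let X = conversion of A (basis 1 mol A); extent of reaction ξ = X.
Mole table: n_A = 1 − X; n_B = 1.52 − X; n_D = X.
Total moles n_T = 2.52 − X.
y_i = n_i/n_T, p_i = y_i·P. K = p_D / (p_A p_B).
Equating to 0.00531 kPa^-1 and solving on 0 < X < 1: X = 0.540.

X = 0.540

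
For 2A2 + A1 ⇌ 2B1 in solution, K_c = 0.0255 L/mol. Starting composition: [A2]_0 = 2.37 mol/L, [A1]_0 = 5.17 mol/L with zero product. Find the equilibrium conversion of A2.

X = 0.260

Let X = conversion of A2; extent ξ = 2.37X/2 mol/L.
Concentrations: [A2] = 2.37 − 2.37X; [A1] = 5.17 − 1.19X; [B1] = 2.37X.
K_c = [B1]^2 / ([A2]^2 [A1]).
Setting equal to 0.0255 and solving for X on (0,1) gives X = 0.260.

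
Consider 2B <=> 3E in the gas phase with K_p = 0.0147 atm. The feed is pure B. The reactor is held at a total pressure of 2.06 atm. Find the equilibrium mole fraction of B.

y_B = 0.830

Basis: 1 mol B initially; let X = conversion of B. Extent ξ = 0.5X.
Species balance: n_B = 1 − X; n_E = 1.5X.
n_T = Σnᵢ = 1 + 0.5X.
Mole fractions y_i = n_i/n_T; K_p = p_E^3 / (p_B^2) with p_i = y_i·P.
This yields a degree-3 equation in X; solving on (0,1), X = 0.120.
Then n_B = 0.88, n_T = 1.06, so y_B = 0.830.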